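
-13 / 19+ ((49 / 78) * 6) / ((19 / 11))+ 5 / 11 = 5305 / 2717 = 1.95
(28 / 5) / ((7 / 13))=52 / 5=10.40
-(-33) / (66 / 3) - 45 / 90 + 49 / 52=101 / 52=1.94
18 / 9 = 2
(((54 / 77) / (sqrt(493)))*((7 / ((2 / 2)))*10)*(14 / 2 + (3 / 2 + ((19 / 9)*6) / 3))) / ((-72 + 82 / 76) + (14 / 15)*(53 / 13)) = -50906700*sqrt(493) / 2697015167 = -0.42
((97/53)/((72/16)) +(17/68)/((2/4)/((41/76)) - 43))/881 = 439681/966545100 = 0.00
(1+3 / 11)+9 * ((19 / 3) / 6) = 237 / 22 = 10.77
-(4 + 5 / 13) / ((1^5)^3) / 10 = -57 / 130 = -0.44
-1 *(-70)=70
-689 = -689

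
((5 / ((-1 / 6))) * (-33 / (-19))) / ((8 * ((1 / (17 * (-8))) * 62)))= 14.29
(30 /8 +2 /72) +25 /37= 1483 /333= 4.45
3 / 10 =0.30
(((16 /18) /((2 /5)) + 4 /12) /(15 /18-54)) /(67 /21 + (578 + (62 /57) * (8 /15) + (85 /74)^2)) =-502532520 /6096124961443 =-0.00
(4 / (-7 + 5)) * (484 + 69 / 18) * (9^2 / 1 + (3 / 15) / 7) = -8300972 / 105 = -79056.88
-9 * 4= -36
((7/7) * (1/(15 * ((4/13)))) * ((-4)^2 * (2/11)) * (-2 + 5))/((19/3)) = 0.30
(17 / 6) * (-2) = -17 / 3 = -5.67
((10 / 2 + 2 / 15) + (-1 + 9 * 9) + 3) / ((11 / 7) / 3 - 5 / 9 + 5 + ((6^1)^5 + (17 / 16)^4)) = 1819410432 / 160655372795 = 0.01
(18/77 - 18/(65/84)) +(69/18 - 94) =-113.19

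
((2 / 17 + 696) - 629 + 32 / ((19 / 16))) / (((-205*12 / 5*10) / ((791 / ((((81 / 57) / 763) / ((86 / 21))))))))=-112642450711 / 3387420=-33253.17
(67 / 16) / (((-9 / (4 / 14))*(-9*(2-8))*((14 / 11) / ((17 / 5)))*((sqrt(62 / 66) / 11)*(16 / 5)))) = -137819*sqrt(1023) / 188987904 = -0.02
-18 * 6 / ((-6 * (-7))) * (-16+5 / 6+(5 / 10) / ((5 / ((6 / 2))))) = 1338 / 35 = 38.23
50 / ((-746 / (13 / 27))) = -0.03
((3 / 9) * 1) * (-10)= -10 / 3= -3.33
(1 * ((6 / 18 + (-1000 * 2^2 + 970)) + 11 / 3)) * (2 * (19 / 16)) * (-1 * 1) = 28747 / 4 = 7186.75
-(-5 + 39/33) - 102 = -1080/11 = -98.18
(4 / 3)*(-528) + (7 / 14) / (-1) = -1409 / 2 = -704.50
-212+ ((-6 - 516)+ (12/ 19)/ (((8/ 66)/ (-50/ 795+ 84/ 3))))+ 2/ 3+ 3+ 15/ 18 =-1176041/ 2014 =-583.93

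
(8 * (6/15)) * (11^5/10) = 1288408/25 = 51536.32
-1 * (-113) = 113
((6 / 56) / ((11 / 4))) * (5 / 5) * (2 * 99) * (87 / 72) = 261 / 28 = 9.32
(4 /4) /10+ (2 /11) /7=97 /770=0.13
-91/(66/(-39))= 1183/22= 53.77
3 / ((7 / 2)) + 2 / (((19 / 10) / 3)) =534 / 133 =4.02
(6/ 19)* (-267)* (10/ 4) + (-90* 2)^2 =611595/ 19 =32189.21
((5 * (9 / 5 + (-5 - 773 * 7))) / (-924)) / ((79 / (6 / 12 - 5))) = -7383 / 4424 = -1.67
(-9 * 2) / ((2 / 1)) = -9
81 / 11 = 7.36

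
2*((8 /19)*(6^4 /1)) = 20736 /19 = 1091.37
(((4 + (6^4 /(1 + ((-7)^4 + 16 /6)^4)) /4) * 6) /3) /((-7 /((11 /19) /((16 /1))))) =-4248901149733559 /102746155075125836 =-0.04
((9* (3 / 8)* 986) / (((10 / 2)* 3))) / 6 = 1479 / 40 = 36.98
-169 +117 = -52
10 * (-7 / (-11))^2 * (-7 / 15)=-686 / 363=-1.89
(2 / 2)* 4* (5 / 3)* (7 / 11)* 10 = 1400 / 33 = 42.42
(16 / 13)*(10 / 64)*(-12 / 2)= -15 / 13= -1.15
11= 11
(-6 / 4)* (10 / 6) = -5 / 2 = -2.50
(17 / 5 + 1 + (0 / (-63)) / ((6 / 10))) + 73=387 / 5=77.40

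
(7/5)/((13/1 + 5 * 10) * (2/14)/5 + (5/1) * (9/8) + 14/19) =1064/6203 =0.17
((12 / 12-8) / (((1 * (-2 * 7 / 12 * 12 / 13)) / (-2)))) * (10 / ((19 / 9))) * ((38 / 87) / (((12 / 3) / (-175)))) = 1176.72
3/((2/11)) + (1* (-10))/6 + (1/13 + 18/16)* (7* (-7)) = -13747/312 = -44.06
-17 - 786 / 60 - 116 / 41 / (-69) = -850369 / 28290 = -30.06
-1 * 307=-307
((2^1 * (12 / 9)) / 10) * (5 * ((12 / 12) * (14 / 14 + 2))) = 4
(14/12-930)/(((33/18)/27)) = -150471/11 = -13679.18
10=10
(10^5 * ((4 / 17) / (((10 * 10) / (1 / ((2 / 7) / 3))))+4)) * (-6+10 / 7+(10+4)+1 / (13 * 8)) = 5876422750 / 1547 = 3798592.60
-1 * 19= -19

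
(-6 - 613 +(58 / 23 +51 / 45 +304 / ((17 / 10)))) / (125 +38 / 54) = -11520891 / 3317635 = -3.47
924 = 924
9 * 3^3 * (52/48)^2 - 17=4291/16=268.19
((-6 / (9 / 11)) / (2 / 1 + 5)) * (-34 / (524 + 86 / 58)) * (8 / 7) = 173536 / 2240133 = 0.08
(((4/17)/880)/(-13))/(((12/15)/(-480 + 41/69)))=33079/2683824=0.01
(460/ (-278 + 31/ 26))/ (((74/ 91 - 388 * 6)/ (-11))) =-5985980/ 762068739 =-0.01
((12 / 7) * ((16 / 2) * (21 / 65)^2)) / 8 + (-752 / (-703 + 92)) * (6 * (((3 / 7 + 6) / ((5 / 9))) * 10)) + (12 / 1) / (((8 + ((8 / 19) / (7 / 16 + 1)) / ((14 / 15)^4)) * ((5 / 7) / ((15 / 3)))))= 864.70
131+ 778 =909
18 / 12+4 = 11 / 2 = 5.50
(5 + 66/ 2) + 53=91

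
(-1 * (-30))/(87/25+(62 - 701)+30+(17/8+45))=-6000/111679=-0.05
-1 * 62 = -62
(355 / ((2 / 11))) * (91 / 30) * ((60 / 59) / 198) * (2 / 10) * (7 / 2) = 45227 / 2124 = 21.29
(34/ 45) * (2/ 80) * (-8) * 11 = -374/ 225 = -1.66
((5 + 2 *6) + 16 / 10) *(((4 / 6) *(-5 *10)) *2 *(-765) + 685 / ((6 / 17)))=1969399 / 2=984699.50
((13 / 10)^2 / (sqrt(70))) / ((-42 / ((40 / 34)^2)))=-169 * sqrt(70) / 212415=-0.01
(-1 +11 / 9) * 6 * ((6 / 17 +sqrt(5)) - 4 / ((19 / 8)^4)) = 2013592 / 6646371 +4 * sqrt(5) / 3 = 3.28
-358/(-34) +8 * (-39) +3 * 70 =-91.47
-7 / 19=-0.37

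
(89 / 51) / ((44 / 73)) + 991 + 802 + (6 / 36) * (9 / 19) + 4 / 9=229776319 / 127908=1796.42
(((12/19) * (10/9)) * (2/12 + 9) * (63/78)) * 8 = 30800/741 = 41.57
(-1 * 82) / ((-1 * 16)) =5.12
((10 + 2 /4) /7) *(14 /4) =21 /4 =5.25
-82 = -82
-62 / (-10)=31 / 5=6.20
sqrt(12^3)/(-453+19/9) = -108 * sqrt(3)/2029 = -0.09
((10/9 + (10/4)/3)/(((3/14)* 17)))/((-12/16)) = -980/1377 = -0.71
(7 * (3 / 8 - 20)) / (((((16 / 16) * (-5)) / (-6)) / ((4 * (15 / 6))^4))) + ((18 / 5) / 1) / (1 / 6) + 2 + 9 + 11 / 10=-16484663 / 10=-1648466.30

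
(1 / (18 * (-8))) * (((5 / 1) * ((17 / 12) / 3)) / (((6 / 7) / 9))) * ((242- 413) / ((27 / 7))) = 7.63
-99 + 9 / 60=-1977 / 20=-98.85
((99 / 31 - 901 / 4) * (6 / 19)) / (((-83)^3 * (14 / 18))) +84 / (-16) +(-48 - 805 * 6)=-46048612400043 / 9429911204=-4883.25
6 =6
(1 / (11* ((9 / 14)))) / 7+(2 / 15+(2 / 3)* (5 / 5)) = 406 / 495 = 0.82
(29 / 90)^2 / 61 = 841 / 494100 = 0.00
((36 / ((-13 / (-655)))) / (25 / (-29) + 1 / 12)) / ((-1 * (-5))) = -1641168 / 3523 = -465.84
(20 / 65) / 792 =1 / 2574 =0.00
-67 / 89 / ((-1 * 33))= 67 / 2937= 0.02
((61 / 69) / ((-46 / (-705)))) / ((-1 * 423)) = -305 / 9522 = -0.03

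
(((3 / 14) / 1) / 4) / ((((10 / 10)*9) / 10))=0.06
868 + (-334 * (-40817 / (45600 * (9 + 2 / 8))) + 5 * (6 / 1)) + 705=344889139 / 210900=1635.32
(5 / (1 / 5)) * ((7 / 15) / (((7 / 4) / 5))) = 100 / 3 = 33.33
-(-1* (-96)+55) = -151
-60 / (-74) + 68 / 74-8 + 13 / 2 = 17 / 74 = 0.23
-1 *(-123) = 123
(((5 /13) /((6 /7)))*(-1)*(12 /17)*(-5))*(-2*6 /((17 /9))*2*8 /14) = -43200 /3757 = -11.50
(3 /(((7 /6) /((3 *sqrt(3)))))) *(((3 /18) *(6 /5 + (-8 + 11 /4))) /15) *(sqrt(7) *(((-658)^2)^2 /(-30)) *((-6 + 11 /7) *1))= -1200782141118 *sqrt(21) /125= -44021400438.60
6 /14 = 3 /7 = 0.43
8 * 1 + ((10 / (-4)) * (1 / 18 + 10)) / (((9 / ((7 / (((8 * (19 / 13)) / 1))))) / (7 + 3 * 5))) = -708913 / 24624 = -28.79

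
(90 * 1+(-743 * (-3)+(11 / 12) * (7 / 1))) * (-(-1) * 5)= 11627.08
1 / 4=0.25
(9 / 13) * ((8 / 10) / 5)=36 / 325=0.11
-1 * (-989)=989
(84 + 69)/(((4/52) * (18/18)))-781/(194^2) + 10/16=149761491/75272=1989.60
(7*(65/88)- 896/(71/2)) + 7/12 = -365239/18744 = -19.49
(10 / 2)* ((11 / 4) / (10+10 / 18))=99 / 76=1.30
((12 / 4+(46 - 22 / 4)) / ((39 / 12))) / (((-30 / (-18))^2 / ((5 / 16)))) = 783 / 520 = 1.51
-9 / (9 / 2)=-2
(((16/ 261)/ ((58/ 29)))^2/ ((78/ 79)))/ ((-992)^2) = 79/ 81699422688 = 0.00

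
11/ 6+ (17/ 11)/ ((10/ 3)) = 379/ 165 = 2.30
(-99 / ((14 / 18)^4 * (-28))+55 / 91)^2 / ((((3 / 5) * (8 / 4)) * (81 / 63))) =402504286697645 / 5892272279712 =68.31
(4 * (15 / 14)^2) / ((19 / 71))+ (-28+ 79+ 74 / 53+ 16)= 4221550 / 49343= 85.56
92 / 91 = 1.01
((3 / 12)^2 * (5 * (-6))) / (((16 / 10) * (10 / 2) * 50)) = -3 / 640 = -0.00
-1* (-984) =984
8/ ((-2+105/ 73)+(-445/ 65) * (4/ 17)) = -129064/ 35049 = -3.68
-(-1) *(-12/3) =-4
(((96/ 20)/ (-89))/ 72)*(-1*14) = 14/ 1335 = 0.01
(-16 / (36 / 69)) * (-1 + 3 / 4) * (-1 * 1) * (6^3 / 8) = -207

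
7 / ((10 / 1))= 7 / 10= 0.70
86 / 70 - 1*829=-28972 / 35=-827.77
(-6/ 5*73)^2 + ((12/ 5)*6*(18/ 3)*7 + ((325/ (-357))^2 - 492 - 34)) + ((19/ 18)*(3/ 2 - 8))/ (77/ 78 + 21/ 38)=16097778213847/ 2077418700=7748.93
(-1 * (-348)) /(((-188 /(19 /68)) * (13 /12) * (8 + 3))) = -4959 /114257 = -0.04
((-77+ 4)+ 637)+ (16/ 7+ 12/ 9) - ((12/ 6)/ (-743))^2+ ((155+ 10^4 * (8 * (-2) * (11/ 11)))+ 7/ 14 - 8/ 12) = -3693018457361/ 23186058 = -159277.55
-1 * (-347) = 347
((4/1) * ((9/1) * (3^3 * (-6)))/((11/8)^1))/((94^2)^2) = -2916/53676491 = -0.00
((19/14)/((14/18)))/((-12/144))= -1026/49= -20.94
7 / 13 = 0.54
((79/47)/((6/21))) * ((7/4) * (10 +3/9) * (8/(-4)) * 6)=-120001/94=-1276.61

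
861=861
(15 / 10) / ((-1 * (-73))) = 3 / 146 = 0.02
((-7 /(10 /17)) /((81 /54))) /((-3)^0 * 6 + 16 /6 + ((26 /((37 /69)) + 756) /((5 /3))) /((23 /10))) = -14467 /398510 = -0.04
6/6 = 1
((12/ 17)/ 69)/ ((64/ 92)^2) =23/ 1088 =0.02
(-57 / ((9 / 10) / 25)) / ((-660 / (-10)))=-2375 / 99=-23.99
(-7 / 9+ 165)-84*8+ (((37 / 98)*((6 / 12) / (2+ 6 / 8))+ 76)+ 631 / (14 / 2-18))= -2372492 / 4851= -489.07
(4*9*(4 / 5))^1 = 144 / 5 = 28.80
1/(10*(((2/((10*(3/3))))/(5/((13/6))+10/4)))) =2.40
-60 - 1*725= -785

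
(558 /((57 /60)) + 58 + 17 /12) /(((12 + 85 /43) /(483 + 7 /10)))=30671808797 /1370280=22383.61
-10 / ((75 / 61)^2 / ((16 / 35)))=-119072 / 39375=-3.02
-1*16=-16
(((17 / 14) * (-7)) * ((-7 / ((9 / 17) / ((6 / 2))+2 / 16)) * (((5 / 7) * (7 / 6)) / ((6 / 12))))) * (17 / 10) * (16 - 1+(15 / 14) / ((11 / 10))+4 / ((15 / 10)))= 42310756 / 4059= 10423.94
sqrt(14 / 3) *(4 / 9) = 4 *sqrt(42) / 27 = 0.96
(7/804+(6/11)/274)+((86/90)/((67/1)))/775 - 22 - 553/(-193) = -19.12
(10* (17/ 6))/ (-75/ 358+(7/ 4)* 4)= 1790/ 429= 4.17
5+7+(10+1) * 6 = 78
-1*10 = -10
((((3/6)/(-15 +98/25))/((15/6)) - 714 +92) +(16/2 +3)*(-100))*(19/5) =-9062981/1385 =-6543.67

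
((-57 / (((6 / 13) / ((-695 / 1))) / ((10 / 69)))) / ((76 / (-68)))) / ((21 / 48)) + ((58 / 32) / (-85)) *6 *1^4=-8355610021 / 328440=-25440.29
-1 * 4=-4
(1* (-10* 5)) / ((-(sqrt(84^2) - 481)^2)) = 50 / 157609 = 0.00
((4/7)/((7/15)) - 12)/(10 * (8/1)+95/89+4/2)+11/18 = 3138971/6520626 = 0.48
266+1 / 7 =1863 / 7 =266.14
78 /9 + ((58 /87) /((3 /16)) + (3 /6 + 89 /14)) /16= 587 /63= 9.32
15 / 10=3 / 2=1.50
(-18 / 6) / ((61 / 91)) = -273 / 61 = -4.48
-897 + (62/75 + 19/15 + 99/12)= -265997/300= -886.66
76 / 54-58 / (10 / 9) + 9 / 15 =-6776 / 135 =-50.19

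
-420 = -420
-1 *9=-9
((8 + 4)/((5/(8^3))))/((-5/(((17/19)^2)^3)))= -126.09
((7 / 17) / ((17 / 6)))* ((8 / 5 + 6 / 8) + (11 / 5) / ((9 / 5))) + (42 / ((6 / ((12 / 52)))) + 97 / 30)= 5.37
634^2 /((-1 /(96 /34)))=-19293888 /17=-1134934.59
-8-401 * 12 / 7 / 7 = -5204 / 49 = -106.20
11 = 11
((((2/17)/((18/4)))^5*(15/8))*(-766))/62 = -245120/866358405261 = -0.00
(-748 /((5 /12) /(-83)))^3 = 413506945743040512 /125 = 3308055565944324.10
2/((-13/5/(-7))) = 70/13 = 5.38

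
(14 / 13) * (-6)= -84 / 13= -6.46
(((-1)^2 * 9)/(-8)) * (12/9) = -3/2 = -1.50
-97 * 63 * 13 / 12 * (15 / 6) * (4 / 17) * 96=-6355440 / 17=-373849.41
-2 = -2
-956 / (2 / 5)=-2390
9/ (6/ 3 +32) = 9/ 34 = 0.26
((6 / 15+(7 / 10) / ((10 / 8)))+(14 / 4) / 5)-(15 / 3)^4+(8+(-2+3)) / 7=-217719 / 350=-622.05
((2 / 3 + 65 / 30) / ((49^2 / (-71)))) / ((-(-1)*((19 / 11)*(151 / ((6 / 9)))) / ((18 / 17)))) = -0.00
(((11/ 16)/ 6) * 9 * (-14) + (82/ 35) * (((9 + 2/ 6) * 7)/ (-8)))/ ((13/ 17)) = -136969/ 3120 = -43.90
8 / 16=1 / 2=0.50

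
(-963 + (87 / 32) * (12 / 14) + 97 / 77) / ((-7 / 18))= 10637937 / 4312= 2467.05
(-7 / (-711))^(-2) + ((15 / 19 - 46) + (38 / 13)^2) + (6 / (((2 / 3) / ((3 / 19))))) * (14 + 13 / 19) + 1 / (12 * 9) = 3325765808557 / 322859628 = 10300.97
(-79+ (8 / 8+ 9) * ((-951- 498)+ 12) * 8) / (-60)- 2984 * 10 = -1675361 / 60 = -27922.68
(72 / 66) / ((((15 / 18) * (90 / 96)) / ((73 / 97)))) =28032 / 26675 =1.05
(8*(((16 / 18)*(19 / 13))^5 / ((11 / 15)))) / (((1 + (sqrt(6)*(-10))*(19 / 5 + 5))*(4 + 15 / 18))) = -51927559700480*sqrt(6) / 3282404088221271- 6490944962560 / 36106444970433981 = -0.04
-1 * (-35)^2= -1225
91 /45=2.02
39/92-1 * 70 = -6401/92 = -69.58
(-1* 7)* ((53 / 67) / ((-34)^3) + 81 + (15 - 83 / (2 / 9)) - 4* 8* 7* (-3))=-7272045361 / 2633368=-2761.50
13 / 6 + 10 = 73 / 6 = 12.17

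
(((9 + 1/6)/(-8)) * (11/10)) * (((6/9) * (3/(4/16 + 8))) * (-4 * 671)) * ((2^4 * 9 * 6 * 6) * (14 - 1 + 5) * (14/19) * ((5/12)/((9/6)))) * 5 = 1488009600/19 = 78316294.74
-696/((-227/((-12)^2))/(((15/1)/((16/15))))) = 1409400/227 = 6208.81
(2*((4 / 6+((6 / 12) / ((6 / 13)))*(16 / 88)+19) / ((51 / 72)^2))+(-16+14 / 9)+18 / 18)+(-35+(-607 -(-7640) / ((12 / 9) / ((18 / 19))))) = 2637675793 / 543609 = 4852.16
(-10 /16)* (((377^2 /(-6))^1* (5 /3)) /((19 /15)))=17766125 /912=19480.40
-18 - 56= -74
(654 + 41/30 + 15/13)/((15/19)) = 4864817/5850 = 831.59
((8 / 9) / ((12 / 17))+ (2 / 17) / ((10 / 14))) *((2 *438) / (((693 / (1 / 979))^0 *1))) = 954256 / 765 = 1247.39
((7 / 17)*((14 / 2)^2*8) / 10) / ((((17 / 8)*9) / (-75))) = -54880 / 867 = -63.30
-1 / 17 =-0.06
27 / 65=0.42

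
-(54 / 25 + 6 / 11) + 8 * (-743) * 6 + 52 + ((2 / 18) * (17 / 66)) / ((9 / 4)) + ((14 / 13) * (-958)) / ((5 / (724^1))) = -160717373066 / 868725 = -185003.74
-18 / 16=-9 / 8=-1.12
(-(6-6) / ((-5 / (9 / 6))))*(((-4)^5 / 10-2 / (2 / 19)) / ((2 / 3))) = 0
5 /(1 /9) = 45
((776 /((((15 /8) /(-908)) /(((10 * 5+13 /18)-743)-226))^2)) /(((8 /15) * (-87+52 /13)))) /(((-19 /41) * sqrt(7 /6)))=14333109872194957568 * sqrt(42) /13412385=6925626462667.55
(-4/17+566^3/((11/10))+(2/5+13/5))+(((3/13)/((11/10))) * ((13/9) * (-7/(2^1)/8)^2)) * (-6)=1972777905403/11968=164837726.05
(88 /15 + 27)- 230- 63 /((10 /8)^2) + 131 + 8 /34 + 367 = 332497 /1275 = 260.78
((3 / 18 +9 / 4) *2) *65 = 1885 / 6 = 314.17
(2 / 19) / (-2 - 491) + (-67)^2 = 42048461 / 9367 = 4489.00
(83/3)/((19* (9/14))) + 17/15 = 8717/2565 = 3.40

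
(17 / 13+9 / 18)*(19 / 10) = 893 / 260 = 3.43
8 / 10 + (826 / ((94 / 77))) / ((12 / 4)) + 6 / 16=226.71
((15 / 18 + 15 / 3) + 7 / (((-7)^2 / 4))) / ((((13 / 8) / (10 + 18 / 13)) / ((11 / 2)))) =875864 / 3549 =246.79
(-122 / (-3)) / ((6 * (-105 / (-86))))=5.55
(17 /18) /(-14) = -17 /252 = -0.07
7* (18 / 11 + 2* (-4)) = -44.55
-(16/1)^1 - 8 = -24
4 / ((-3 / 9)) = -12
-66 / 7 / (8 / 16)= -132 / 7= -18.86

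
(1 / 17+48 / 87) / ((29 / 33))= 9933 / 14297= 0.69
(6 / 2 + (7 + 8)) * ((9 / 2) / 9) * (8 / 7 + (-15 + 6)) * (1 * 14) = -990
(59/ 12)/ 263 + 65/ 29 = 206851/ 91524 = 2.26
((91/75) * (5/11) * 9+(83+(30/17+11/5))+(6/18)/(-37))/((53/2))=19079696/5500605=3.47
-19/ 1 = -19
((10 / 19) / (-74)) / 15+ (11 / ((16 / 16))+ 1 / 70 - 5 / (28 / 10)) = 681172 / 73815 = 9.23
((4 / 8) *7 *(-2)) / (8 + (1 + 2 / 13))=-13 / 17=-0.76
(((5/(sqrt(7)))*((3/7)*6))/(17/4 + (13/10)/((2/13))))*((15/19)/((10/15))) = 20250*sqrt(7)/118237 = 0.45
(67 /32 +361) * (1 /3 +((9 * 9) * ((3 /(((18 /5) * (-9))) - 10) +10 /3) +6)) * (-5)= 62878155 /64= 982471.17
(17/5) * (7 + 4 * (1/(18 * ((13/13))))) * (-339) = -24973/3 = -8324.33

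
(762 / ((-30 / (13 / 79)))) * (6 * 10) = -19812 / 79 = -250.78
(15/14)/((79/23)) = 345/1106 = 0.31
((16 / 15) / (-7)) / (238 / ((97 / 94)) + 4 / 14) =-776 / 1175985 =-0.00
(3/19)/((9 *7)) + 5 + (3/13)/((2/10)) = 31933/5187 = 6.16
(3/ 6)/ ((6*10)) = 1/ 120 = 0.01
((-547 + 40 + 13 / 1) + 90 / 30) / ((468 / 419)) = -205729 / 468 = -439.59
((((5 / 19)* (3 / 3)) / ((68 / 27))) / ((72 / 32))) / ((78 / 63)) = 315 / 8398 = 0.04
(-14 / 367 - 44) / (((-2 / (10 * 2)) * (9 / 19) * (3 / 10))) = 30707800 / 9909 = 3098.98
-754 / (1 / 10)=-7540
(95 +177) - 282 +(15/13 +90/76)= -3785/494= -7.66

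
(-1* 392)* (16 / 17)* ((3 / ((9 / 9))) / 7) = -2688 / 17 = -158.12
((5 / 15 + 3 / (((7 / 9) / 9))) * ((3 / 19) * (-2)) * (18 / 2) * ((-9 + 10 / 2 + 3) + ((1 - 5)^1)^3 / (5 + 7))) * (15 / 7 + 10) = 375360 / 49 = 7660.41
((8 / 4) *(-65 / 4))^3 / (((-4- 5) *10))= 54925 / 144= 381.42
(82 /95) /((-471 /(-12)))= 328 /14915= 0.02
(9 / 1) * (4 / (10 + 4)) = 18 / 7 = 2.57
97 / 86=1.13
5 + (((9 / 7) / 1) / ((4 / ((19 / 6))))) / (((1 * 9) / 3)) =299 / 56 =5.34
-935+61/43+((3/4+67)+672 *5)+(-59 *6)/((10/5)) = 398553/172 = 2317.17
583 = 583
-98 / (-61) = 98 / 61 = 1.61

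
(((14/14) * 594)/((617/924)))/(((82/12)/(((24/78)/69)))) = 4390848/7563803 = 0.58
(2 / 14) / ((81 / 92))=92 / 567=0.16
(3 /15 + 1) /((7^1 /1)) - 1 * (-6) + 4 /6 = 6.84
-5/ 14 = -0.36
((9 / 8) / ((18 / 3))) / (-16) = -3 / 256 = -0.01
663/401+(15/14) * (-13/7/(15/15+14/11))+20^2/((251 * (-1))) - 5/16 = -445160747/394551920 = -1.13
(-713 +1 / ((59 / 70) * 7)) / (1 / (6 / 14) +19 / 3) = -126171 / 1534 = -82.25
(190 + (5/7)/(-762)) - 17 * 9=37.00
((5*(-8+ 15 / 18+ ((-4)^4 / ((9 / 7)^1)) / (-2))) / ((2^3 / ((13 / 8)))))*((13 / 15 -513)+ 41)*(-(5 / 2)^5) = -551513096875 / 110592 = -4986916.75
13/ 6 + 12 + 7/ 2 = 53/ 3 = 17.67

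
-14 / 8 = -7 / 4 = -1.75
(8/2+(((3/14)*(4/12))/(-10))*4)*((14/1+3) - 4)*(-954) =-1723878/35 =-49253.66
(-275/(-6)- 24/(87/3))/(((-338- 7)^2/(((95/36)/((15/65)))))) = 0.00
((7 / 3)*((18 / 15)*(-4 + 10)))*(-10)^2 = 1680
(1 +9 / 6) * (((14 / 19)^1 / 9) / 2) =35 / 342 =0.10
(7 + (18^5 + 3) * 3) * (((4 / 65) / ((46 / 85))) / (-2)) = -96368240 / 299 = -322301.81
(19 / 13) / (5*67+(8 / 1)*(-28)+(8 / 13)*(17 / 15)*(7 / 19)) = 5415 / 412207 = 0.01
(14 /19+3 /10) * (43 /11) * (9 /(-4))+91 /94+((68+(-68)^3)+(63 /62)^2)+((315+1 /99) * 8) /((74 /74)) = -1059783677993927 /3398365080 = -311851.04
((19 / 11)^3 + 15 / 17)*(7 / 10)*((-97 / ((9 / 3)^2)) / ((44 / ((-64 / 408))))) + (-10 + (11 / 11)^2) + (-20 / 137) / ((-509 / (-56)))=-352668535749379 / 39832787679795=-8.85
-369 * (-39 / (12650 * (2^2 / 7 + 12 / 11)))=100737 / 147200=0.68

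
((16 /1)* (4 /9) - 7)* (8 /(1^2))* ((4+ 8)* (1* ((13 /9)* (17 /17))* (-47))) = -19552 /27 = -724.15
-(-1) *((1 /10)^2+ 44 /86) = 2243 /4300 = 0.52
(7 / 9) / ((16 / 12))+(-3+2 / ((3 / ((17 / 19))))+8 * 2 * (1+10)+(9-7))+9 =42221 / 228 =185.18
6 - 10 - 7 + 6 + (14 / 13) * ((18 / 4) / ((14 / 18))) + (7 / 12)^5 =4199803 / 3234816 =1.30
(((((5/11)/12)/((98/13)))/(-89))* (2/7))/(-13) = 5/4029564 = 0.00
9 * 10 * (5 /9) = 50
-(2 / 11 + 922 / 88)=-469 / 44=-10.66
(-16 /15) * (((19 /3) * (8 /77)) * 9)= -2432 /385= -6.32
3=3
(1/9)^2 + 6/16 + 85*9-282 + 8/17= 5330179/11016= 483.86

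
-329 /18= -18.28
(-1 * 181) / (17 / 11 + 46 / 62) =-61721 / 780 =-79.13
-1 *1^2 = -1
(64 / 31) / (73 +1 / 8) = 512 / 18135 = 0.03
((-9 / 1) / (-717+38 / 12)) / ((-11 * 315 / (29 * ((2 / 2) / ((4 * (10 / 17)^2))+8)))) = -303543 / 329791000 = -0.00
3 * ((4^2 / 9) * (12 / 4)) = 16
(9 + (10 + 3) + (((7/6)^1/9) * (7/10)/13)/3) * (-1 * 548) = -63481553/5265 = -12057.28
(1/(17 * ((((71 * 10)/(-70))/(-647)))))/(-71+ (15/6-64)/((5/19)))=-45290/3677729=-0.01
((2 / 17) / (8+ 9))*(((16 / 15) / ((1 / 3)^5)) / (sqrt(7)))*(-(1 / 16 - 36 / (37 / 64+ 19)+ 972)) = -630213858*sqrt(7) / 2534819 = -657.79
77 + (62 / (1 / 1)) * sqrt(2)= 164.68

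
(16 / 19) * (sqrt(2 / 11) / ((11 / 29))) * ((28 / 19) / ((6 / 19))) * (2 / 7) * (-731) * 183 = -168848.63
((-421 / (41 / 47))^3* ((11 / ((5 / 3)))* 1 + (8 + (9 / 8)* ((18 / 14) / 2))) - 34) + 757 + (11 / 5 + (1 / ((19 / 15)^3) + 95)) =-455972193785110024469 / 264728317840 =-1722415635.42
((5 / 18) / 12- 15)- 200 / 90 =-3715 / 216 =-17.20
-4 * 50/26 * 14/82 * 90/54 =-3500/1599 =-2.19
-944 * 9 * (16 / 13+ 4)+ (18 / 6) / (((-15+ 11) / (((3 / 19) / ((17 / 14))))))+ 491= -369089689 / 8398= -43949.71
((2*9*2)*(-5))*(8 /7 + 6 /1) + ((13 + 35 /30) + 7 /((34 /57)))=-449753 /357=-1259.81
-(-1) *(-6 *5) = -30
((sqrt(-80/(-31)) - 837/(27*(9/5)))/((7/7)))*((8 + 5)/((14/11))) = -159.50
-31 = -31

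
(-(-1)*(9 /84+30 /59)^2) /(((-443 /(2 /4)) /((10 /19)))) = -5171445 /22970868368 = -0.00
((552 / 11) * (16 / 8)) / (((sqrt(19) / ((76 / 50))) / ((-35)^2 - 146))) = 2382432 * sqrt(19) / 275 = 37762.84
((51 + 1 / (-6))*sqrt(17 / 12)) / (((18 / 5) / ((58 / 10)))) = 8845*sqrt(51) / 648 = 97.48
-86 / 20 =-43 / 10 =-4.30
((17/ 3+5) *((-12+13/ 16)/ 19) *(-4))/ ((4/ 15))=1790/ 19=94.21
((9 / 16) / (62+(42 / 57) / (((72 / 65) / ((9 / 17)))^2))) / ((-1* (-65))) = 98838 / 710041735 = 0.00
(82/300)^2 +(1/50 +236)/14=16.93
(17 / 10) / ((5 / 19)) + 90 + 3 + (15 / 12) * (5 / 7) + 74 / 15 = 221101 / 2100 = 105.29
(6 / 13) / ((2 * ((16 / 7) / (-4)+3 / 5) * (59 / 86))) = 9030 / 767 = 11.77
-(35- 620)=585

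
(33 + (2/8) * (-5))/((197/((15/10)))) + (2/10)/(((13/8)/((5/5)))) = 37373/102440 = 0.36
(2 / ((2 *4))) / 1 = 1 / 4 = 0.25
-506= -506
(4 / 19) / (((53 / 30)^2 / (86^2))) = 26625600 / 53371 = 498.88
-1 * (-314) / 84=157 / 42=3.74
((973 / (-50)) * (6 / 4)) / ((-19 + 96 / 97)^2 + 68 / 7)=-64084699 / 733462500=-0.09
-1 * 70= -70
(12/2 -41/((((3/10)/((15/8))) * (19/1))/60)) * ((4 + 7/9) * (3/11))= -218741/209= -1046.61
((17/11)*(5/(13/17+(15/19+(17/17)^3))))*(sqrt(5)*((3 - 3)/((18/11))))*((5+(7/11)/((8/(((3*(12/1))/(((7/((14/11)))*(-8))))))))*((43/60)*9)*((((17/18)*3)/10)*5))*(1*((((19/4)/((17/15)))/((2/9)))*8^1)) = 0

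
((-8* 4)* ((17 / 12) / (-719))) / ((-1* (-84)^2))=-17 / 1902474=-0.00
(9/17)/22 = 9/374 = 0.02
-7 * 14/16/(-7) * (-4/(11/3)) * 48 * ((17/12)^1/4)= -16.23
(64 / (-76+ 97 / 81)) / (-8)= 648 / 6059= 0.11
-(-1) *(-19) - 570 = -589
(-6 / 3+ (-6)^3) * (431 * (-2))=187916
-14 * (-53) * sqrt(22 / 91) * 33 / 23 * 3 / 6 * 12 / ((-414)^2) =583 * sqrt(2002) / 1423539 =0.02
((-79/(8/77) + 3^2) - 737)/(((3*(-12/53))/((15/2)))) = 1051785/64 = 16434.14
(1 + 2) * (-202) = -606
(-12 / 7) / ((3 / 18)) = -72 / 7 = -10.29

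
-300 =-300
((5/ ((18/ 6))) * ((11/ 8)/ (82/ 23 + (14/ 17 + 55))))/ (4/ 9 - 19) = -5865/ 2820296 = -0.00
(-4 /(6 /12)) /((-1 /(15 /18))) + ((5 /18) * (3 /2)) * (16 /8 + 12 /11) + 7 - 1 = 307 /22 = 13.95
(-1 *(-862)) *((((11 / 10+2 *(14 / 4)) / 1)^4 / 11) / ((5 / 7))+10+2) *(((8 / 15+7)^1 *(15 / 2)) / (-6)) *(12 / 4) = -14996970970041 / 1100000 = -13633609.97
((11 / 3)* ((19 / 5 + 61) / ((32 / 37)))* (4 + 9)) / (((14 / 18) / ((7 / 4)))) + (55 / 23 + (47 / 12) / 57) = 5058257269 / 629280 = 8038.17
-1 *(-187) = 187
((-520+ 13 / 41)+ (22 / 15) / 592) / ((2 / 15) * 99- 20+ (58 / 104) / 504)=103306070868 / 1351536259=76.44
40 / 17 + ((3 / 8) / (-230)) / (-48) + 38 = 20195857 / 500480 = 40.35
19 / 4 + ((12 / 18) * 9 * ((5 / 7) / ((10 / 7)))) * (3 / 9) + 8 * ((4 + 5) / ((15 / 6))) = 691 / 20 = 34.55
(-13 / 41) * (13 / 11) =-169 / 451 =-0.37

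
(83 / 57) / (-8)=-83 / 456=-0.18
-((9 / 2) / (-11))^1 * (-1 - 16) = -153 / 22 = -6.95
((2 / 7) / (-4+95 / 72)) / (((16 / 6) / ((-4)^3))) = 3456 / 1351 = 2.56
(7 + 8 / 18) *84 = 1876 / 3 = 625.33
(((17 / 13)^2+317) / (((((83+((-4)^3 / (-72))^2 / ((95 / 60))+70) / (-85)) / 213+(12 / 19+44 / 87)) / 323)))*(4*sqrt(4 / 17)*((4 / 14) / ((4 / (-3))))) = -661547770874712*sqrt(17) / 71938938617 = -37915.92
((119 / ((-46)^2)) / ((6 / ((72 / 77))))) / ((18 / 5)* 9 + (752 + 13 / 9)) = 2295 / 205777297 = 0.00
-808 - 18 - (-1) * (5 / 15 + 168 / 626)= -775049 / 939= -825.40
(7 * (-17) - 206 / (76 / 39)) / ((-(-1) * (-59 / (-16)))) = -68312 / 1121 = -60.94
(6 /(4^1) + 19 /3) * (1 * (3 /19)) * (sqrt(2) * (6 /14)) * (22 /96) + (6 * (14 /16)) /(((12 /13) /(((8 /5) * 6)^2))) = 517 * sqrt(2) /4256 + 13104 /25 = 524.33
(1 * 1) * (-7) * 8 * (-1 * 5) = 280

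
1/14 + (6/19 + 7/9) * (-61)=-159527/2394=-66.64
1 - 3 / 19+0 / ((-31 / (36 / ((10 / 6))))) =16 / 19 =0.84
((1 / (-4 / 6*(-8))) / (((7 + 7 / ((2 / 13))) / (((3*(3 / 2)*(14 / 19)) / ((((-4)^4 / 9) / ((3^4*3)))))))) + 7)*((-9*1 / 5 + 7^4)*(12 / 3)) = 4143427397 / 60800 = 68148.48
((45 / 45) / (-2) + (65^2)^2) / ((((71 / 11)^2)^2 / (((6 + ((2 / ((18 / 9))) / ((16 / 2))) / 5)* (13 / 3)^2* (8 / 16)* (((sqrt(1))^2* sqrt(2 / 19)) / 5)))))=21289129212597961* sqrt(38) / 3476317960800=37751.15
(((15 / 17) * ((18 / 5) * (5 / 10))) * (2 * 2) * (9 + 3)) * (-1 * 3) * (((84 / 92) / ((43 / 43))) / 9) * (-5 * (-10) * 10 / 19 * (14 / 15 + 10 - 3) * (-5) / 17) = 10584000 / 7429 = 1424.69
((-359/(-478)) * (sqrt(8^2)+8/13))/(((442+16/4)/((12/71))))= 120624/49193131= 0.00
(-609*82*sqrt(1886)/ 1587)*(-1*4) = 66584*sqrt(1886)/ 529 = 5466.19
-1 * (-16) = 16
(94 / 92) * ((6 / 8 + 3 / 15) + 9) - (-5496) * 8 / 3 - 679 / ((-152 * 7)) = 14666.80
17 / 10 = 1.70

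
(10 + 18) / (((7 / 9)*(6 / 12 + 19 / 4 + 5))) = 144 / 41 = 3.51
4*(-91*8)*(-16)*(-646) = -30098432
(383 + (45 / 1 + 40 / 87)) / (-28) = -9319 / 609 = -15.30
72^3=373248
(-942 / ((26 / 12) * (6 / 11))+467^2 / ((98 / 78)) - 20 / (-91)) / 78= 8466425 / 3822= 2215.18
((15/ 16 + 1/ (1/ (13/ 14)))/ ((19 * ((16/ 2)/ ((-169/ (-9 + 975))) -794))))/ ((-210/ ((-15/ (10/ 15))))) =-5577/ 445042304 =-0.00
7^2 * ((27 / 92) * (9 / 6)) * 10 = 215.71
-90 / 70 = -9 / 7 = -1.29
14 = 14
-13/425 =-0.03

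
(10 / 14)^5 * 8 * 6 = 150000 / 16807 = 8.92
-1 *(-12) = 12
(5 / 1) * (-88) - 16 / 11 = -441.45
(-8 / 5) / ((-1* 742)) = 0.00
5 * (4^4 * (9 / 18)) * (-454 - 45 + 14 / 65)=-4149888 / 13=-319222.15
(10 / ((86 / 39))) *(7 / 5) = 273 / 43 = 6.35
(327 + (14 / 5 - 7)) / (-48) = -269 / 40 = -6.72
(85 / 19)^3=614125 / 6859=89.54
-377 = -377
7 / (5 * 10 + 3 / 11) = 0.14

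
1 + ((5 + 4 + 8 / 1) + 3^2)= 27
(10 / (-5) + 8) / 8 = 3 / 4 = 0.75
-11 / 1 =-11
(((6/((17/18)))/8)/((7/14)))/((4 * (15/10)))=9/34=0.26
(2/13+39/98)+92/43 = 147437/54782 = 2.69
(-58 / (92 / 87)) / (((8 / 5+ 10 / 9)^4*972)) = -42575625 / 40762155904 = -0.00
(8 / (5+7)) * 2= 4 / 3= 1.33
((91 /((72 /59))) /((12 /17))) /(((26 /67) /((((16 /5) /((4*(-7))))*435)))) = -1948829 /144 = -13533.53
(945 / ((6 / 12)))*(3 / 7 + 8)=15930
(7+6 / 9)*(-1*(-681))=5221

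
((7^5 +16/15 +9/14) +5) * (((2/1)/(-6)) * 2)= -3530879/315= -11209.14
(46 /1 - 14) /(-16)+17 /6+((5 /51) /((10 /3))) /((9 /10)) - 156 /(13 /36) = -131927 /306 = -431.13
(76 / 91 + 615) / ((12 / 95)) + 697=6085019 / 1092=5572.36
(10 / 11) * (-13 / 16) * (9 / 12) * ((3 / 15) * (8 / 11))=-39 / 484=-0.08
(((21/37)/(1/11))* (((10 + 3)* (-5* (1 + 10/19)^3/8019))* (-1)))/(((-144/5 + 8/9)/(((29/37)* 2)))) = -1609064275/159216348276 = -0.01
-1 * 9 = -9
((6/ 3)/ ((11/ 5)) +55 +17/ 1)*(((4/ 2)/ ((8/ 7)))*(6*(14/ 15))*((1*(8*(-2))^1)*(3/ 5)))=-1886304/ 275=-6859.29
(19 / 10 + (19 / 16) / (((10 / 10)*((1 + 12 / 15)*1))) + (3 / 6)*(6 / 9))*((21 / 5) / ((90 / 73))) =1064413 / 108000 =9.86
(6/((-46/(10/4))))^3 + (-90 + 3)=-87.03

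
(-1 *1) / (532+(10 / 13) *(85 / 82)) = -533 / 283981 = -0.00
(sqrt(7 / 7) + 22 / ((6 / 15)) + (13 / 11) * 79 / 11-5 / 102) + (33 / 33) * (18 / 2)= 73.44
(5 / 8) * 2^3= 5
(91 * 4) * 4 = 1456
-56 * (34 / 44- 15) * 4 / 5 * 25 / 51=175280 / 561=312.44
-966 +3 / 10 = -9657 / 10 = -965.70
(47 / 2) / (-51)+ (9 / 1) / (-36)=-145 / 204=-0.71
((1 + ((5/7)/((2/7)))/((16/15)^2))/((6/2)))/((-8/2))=-1637/6144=-0.27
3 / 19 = 0.16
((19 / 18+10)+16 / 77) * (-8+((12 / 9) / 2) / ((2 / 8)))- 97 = -326551 / 2079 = -157.07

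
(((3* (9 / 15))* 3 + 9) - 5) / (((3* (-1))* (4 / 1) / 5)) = -47 / 12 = -3.92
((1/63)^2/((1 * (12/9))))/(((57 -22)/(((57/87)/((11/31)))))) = 589/59085180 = 0.00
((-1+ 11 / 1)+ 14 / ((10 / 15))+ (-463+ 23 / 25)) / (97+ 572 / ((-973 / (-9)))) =-10486021 / 2488225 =-4.21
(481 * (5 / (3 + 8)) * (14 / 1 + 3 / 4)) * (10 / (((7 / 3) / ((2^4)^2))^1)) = 272438400 / 77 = 3538161.04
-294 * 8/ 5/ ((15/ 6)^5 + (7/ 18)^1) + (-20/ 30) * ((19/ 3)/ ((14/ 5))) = -56087263/ 8894655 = -6.31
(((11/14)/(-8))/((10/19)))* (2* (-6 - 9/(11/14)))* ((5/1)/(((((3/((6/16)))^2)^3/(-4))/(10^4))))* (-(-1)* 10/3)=-59375/3584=-16.57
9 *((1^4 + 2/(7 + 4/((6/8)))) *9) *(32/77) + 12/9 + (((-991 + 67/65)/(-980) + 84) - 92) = 650699927/19444425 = 33.46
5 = 5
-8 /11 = -0.73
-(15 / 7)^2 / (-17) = 225 / 833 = 0.27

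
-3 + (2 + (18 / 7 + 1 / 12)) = 139 / 84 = 1.65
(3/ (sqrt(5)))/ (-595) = -0.00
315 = 315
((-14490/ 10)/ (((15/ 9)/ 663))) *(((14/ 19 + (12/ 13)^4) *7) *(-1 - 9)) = 2463881043204/ 41743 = 59025011.22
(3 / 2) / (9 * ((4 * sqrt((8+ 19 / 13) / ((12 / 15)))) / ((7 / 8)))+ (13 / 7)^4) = 0.01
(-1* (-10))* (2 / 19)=20 / 19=1.05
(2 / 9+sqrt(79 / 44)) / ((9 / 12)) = 8 / 27+2 * sqrt(869) / 33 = 2.08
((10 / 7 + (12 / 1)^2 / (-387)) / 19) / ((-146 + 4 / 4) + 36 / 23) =-7314 / 18866981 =-0.00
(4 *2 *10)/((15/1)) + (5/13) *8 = 328/39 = 8.41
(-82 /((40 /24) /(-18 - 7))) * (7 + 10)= 20910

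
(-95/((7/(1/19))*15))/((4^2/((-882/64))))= 21/512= 0.04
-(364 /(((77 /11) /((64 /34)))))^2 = -2768896 /289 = -9580.96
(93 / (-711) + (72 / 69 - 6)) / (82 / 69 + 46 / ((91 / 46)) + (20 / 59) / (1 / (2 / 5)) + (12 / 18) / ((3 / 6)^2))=-148887739 / 797317138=-0.19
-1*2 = -2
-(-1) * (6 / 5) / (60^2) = 1 / 3000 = 0.00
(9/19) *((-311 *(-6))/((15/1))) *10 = 11196/19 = 589.26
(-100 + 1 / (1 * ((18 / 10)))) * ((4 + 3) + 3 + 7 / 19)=-176315 / 171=-1031.08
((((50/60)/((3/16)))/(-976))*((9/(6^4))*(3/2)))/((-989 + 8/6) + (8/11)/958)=0.00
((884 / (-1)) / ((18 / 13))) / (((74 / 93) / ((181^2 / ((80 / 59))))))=-172149783637 / 8880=-19386236.90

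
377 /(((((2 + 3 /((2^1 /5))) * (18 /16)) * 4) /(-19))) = -1508 /9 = -167.56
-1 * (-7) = 7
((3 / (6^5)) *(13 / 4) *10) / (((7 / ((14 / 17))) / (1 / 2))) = 65 / 88128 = 0.00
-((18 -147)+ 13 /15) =1922 /15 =128.13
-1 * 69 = -69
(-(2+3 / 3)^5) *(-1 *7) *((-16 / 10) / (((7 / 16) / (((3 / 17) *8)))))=-8782.31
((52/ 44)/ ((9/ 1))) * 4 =52/ 99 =0.53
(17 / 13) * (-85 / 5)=-289 / 13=-22.23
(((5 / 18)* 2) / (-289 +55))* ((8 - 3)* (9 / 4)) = -0.03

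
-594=-594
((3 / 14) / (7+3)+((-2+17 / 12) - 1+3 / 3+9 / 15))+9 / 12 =331 / 420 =0.79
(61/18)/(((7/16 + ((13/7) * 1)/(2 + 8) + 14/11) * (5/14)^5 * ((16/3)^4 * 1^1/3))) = 710482311/622880000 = 1.14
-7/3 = -2.33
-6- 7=-13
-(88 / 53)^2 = -7744 / 2809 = -2.76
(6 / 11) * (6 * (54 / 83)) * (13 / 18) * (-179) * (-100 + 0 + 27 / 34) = 423844434 / 15521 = 27307.80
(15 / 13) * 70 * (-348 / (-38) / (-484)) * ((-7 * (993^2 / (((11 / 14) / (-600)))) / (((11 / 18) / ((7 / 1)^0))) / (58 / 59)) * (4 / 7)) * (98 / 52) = -14440023225.31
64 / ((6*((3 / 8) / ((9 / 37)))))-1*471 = -17171 / 37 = -464.08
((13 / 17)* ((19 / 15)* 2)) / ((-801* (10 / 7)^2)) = -12103 / 10212750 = -0.00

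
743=743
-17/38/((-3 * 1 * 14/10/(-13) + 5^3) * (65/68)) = -289/77387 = -0.00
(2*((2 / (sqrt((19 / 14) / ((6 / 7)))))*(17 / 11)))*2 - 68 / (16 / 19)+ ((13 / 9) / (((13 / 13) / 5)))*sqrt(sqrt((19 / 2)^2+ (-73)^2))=-323 / 4+ 272*sqrt(57) / 209+ 65*sqrt(2)*21677^(1 / 4) / 18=-8.96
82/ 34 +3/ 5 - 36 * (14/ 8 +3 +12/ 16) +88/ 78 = -642646/ 3315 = -193.86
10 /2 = 5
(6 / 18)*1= 0.33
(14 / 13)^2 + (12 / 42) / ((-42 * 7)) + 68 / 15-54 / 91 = 1477787 / 289835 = 5.10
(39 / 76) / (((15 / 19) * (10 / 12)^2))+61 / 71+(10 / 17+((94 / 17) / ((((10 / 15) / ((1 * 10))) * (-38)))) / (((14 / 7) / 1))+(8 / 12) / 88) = 491774627 / 378394500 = 1.30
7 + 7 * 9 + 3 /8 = 563 /8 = 70.38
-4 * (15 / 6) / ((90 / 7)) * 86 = -602 / 9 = -66.89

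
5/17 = 0.29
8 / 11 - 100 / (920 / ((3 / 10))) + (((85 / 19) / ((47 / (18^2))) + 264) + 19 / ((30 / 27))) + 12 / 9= 4256066719 / 13555740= 313.97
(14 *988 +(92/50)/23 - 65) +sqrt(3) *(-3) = 344177/25 - 3 *sqrt(3) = 13761.88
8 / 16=0.50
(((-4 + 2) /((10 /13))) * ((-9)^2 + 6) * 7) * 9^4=-51943437 /5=-10388687.40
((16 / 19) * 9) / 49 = 144 / 931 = 0.15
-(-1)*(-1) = -1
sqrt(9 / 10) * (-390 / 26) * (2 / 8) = -9 * sqrt(10) / 8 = -3.56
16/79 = 0.20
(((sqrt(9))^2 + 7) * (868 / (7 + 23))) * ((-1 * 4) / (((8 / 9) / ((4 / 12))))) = -3472 / 5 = -694.40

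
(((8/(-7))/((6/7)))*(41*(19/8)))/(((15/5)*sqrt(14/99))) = -779*sqrt(154)/84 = -115.08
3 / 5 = 0.60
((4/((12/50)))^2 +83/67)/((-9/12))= -672988/1809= -372.02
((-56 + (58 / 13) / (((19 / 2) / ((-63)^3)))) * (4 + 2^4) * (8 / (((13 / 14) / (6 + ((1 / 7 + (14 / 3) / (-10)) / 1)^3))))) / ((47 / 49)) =-12826887545898496 / 101868975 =-125915545.39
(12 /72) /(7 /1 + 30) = 1 /222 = 0.00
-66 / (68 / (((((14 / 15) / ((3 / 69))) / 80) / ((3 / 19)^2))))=-639331 / 61200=-10.45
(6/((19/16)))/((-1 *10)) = -48/95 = -0.51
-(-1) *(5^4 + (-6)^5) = -7151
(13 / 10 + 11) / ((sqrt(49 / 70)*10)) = 123*sqrt(70) / 700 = 1.47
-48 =-48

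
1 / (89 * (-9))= -1 / 801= -0.00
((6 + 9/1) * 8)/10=12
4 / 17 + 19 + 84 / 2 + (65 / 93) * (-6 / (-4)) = 65647 / 1054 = 62.28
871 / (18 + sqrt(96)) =2613 / 38-871 * sqrt(6) / 57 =31.33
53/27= 1.96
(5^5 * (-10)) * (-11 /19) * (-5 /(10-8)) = -859375 /19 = -45230.26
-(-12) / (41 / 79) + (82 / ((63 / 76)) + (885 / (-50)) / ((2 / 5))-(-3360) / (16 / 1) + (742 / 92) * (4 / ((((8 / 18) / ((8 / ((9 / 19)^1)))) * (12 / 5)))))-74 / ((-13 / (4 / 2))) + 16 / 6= 2510465743 / 3089268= 812.64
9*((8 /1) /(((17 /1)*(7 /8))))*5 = 24.20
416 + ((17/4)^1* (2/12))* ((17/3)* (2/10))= 150049/360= 416.80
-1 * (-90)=90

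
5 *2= 10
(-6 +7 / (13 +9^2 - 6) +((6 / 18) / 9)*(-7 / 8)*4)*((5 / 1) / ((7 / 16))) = -143750 / 2079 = -69.14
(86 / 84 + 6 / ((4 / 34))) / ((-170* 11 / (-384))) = 13984 / 1309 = 10.68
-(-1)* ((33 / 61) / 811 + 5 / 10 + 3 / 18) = 0.67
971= 971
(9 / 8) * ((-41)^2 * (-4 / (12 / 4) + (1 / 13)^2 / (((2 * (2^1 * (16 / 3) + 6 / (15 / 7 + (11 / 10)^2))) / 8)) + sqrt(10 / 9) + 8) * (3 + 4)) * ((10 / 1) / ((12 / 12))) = 176505 * sqrt(10) / 4 + 13084492684515 / 14821976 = 1022315.99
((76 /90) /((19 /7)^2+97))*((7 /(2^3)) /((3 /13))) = 84721 /2761560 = 0.03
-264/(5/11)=-2904/5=-580.80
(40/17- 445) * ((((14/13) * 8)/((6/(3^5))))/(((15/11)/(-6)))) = 150186960/221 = 679579.00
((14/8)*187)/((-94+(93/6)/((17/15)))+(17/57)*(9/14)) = -2959649/724712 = -4.08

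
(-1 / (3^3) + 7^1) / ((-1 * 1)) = -188 / 27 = -6.96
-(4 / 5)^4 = -256 / 625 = -0.41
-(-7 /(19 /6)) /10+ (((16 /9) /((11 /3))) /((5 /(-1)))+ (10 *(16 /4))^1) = 125789 /3135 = 40.12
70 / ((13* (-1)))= -70 / 13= -5.38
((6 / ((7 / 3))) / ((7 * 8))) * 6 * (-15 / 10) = -81 / 196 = -0.41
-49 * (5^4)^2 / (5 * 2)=-3828125 / 2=-1914062.50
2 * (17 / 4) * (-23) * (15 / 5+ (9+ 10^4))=-1957346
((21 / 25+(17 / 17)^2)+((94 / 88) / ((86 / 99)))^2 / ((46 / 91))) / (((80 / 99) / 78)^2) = 9801003802503771 / 217738240000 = 45012.78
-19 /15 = -1.27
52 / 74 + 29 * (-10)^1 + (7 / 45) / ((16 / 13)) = -7703513 / 26640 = -289.17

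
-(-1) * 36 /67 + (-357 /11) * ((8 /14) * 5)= -67944 /737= -92.19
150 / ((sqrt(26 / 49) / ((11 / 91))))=825*sqrt(26) / 169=24.89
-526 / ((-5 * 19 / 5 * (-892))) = -263 / 8474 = -0.03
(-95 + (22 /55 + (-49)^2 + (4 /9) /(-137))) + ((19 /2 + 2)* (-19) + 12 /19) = 489279533 /234270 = 2088.53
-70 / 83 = -0.84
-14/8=-1.75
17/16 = 1.06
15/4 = 3.75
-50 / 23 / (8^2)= -25 / 736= -0.03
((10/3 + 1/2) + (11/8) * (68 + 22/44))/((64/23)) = 108215/3072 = 35.23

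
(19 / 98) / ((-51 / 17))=-0.06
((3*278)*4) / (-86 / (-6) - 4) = 10008 / 31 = 322.84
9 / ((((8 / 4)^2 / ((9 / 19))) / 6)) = 243 / 38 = 6.39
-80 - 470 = -550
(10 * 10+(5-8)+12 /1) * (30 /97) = 3270 /97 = 33.71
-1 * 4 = -4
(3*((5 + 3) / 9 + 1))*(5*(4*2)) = 680 / 3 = 226.67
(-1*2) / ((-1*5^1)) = 2 / 5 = 0.40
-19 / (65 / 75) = -285 / 13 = -21.92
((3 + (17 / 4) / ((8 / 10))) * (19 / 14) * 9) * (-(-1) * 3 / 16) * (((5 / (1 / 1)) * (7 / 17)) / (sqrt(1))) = 341145 / 8704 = 39.19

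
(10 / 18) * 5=25 / 9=2.78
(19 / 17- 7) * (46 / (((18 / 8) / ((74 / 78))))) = -680800 / 5967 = -114.09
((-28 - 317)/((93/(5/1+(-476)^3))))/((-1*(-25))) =2480553933/155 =16003573.76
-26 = -26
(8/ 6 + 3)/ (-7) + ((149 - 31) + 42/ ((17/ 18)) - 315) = -54674/ 357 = -153.15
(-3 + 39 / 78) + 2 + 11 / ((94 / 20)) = 173 / 94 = 1.84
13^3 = 2197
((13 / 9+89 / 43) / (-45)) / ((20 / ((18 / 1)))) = -136 / 1935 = -0.07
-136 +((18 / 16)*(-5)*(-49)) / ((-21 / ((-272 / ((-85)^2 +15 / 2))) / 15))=-372028 / 2893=-128.60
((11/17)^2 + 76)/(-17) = -22085/4913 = -4.50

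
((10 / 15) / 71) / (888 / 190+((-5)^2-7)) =95 / 229401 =0.00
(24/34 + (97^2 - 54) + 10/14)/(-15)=-371138/595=-623.76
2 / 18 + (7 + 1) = 73 / 9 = 8.11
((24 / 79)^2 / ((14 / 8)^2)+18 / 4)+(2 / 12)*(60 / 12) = 4920592 / 917427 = 5.36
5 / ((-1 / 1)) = -5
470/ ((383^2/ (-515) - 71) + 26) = -121025/ 84932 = -1.42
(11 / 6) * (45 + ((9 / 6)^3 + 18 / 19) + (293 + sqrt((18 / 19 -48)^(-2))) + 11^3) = 1250630249 / 407664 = 3067.80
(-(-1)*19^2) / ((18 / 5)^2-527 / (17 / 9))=-9025 / 6651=-1.36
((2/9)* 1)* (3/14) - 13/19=-254/399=-0.64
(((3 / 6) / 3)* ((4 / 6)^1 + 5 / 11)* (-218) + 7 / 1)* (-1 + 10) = -3340 / 11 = -303.64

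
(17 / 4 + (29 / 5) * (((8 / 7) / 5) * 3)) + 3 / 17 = 100003 / 11900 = 8.40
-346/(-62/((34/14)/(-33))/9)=-8823/2387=-3.70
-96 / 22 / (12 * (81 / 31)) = -124 / 891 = -0.14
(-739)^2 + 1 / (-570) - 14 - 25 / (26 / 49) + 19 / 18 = 12138934661 / 22230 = 546060.94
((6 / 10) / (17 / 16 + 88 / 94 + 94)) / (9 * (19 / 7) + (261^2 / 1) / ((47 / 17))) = 8836 / 34868407695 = 0.00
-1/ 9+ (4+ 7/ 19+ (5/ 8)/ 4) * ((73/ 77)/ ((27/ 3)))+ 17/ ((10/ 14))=7272853/ 300960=24.17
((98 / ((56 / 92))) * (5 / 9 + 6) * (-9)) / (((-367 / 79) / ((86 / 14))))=4609729 / 367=12560.57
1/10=0.10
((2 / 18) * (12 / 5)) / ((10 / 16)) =0.43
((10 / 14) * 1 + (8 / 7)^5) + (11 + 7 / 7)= 246457 / 16807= 14.66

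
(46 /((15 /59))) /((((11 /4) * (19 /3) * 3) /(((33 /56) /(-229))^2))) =44781 /1952902840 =0.00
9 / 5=1.80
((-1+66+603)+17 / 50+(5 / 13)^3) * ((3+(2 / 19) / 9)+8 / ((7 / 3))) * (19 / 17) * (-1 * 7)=-43540075607 / 1292850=-33677.59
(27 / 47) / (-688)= -27 / 32336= -0.00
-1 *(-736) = 736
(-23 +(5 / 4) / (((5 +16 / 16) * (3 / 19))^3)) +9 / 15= -2441261 / 116640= -20.93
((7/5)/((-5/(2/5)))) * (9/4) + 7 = 1687/250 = 6.75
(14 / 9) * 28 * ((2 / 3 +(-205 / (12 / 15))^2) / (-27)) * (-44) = 4660844.64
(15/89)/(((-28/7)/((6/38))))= -45/6764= -0.01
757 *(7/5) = 5299/5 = 1059.80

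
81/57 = 27/19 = 1.42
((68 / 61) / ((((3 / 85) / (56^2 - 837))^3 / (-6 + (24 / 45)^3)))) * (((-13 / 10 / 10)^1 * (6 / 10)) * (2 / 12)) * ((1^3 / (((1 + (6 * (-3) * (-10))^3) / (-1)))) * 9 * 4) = -520821725354656406252 / 3601989617625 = -144592789.16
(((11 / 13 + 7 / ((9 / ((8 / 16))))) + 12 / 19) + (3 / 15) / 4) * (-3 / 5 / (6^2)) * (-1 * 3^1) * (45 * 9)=38.81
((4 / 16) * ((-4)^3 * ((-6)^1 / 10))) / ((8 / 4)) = 24 / 5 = 4.80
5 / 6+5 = 5.83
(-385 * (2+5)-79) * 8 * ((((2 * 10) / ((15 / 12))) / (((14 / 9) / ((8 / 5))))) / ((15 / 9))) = -38347776 / 175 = -219130.15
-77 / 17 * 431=-33187 / 17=-1952.18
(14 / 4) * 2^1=7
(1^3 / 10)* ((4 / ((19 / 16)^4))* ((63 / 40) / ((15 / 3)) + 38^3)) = 179805601792 / 16290125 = 11037.71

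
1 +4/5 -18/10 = 0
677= 677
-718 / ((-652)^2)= -359 / 212552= -0.00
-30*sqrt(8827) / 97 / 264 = -5*sqrt(8827) / 4268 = -0.11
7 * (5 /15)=7 /3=2.33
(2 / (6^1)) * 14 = 14 / 3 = 4.67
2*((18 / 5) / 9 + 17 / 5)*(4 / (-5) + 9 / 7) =646 / 175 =3.69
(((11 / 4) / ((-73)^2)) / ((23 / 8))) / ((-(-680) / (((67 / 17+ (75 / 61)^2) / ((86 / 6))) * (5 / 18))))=948563 / 34005626073534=0.00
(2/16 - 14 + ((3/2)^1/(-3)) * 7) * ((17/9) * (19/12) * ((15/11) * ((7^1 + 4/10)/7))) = -74.91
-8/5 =-1.60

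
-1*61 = -61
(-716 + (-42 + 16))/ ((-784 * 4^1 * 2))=53/ 448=0.12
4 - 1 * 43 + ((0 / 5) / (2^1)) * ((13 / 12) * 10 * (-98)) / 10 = -39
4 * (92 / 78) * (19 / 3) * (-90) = -34960 / 13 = -2689.23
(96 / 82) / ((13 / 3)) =144 / 533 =0.27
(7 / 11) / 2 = 7 / 22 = 0.32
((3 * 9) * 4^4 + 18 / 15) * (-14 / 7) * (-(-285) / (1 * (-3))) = 1313508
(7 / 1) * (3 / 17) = 21 / 17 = 1.24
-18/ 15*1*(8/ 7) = -48/ 35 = -1.37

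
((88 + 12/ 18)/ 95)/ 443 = 0.00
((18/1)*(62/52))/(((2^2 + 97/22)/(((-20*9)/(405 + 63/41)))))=-251658/222703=-1.13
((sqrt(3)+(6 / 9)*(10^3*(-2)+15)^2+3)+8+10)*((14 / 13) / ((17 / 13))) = 14*sqrt(3) / 17+110327182 / 51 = 2163279.50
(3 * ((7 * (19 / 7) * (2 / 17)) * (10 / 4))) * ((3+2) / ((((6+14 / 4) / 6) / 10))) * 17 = 9000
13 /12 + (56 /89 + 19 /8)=4.09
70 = 70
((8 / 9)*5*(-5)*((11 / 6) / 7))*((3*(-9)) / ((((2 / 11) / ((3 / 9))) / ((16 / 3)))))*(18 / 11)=17600 / 7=2514.29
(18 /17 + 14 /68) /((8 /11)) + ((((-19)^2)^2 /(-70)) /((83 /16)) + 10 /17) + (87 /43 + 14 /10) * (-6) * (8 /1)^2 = -56778440101 /33976880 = -1671.09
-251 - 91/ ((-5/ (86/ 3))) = 4061/ 15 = 270.73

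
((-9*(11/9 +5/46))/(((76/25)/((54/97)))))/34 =-19575/303416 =-0.06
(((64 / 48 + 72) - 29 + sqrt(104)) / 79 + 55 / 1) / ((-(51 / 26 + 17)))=-2.94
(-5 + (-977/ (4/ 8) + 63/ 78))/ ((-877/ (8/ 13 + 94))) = 31311495/ 148213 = 211.26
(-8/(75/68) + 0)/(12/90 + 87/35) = -3808/1375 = -2.77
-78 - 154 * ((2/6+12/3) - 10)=2384/3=794.67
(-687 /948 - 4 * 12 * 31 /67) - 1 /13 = -6333335 /275236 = -23.01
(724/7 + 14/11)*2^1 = 16124/77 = 209.40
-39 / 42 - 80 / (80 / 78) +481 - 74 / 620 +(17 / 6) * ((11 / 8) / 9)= 188605871 / 468720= 402.38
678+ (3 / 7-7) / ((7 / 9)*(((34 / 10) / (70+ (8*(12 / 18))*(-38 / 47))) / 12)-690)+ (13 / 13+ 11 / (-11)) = 5459565683382 / 8052343649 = 678.01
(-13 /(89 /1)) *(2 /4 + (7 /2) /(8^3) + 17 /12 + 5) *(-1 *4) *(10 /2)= 1382485 /68352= 20.23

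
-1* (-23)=23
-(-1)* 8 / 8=1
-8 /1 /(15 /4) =-32 /15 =-2.13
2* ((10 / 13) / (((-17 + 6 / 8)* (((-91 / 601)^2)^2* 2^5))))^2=15.84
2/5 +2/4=9/10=0.90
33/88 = 3/8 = 0.38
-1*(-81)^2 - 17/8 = -52505/8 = -6563.12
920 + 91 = 1011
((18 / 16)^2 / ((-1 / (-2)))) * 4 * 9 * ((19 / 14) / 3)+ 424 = 52105 / 112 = 465.22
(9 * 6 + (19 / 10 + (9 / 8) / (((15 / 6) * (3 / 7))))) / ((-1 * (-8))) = 7.12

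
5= 5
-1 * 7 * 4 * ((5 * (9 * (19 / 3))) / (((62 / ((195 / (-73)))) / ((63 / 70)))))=700245 / 2263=309.43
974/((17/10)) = 9740/17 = 572.94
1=1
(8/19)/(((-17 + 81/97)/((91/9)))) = -1261/4788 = -0.26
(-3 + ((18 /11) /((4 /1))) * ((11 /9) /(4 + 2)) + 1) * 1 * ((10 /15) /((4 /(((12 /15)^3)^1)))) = -184 /1125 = -0.16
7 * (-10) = -70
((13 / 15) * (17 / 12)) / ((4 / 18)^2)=1989 / 80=24.86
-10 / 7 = -1.43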